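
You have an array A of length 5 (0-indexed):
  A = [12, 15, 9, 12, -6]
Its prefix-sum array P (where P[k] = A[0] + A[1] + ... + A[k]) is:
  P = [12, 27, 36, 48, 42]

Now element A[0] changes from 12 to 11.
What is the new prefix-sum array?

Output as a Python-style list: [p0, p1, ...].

Change: A[0] 12 -> 11, delta = -1
P[k] for k < 0: unchanged (A[0] not included)
P[k] for k >= 0: shift by delta = -1
  P[0] = 12 + -1 = 11
  P[1] = 27 + -1 = 26
  P[2] = 36 + -1 = 35
  P[3] = 48 + -1 = 47
  P[4] = 42 + -1 = 41

Answer: [11, 26, 35, 47, 41]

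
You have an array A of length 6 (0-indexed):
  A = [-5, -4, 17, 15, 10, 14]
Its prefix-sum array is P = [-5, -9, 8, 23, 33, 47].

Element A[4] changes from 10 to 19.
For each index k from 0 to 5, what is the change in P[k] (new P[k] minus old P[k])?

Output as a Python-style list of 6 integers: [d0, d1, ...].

Element change: A[4] 10 -> 19, delta = 9
For k < 4: P[k] unchanged, delta_P[k] = 0
For k >= 4: P[k] shifts by exactly 9
Delta array: [0, 0, 0, 0, 9, 9]

Answer: [0, 0, 0, 0, 9, 9]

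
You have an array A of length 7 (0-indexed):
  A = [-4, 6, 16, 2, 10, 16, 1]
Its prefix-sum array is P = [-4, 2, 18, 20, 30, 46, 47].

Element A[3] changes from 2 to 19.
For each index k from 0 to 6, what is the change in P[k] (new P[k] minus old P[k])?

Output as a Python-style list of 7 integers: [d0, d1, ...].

Answer: [0, 0, 0, 17, 17, 17, 17]

Derivation:
Element change: A[3] 2 -> 19, delta = 17
For k < 3: P[k] unchanged, delta_P[k] = 0
For k >= 3: P[k] shifts by exactly 17
Delta array: [0, 0, 0, 17, 17, 17, 17]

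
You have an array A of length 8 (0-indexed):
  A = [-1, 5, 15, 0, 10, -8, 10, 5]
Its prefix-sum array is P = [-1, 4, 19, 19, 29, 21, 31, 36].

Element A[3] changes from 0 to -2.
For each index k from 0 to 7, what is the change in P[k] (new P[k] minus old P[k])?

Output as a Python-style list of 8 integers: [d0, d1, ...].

Element change: A[3] 0 -> -2, delta = -2
For k < 3: P[k] unchanged, delta_P[k] = 0
For k >= 3: P[k] shifts by exactly -2
Delta array: [0, 0, 0, -2, -2, -2, -2, -2]

Answer: [0, 0, 0, -2, -2, -2, -2, -2]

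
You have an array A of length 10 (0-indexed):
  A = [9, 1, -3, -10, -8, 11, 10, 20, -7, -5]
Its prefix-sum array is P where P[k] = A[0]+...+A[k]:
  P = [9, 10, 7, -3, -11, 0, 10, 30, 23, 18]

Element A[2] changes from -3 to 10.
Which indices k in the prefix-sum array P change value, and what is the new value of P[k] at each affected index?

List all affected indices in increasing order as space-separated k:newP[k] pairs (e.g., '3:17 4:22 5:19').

Answer: 2:20 3:10 4:2 5:13 6:23 7:43 8:36 9:31

Derivation:
P[k] = A[0] + ... + A[k]
P[k] includes A[2] iff k >= 2
Affected indices: 2, 3, ..., 9; delta = 13
  P[2]: 7 + 13 = 20
  P[3]: -3 + 13 = 10
  P[4]: -11 + 13 = 2
  P[5]: 0 + 13 = 13
  P[6]: 10 + 13 = 23
  P[7]: 30 + 13 = 43
  P[8]: 23 + 13 = 36
  P[9]: 18 + 13 = 31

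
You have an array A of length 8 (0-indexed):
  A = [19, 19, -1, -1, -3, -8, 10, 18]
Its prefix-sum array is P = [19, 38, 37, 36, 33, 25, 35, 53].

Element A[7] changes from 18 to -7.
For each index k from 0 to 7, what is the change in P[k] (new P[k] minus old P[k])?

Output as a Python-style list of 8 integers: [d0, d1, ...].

Answer: [0, 0, 0, 0, 0, 0, 0, -25]

Derivation:
Element change: A[7] 18 -> -7, delta = -25
For k < 7: P[k] unchanged, delta_P[k] = 0
For k >= 7: P[k] shifts by exactly -25
Delta array: [0, 0, 0, 0, 0, 0, 0, -25]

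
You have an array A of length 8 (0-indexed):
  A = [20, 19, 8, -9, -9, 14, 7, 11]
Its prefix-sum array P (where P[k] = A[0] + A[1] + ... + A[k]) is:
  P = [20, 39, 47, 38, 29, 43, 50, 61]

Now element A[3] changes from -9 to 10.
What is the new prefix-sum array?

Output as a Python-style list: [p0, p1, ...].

Change: A[3] -9 -> 10, delta = 19
P[k] for k < 3: unchanged (A[3] not included)
P[k] for k >= 3: shift by delta = 19
  P[0] = 20 + 0 = 20
  P[1] = 39 + 0 = 39
  P[2] = 47 + 0 = 47
  P[3] = 38 + 19 = 57
  P[4] = 29 + 19 = 48
  P[5] = 43 + 19 = 62
  P[6] = 50 + 19 = 69
  P[7] = 61 + 19 = 80

Answer: [20, 39, 47, 57, 48, 62, 69, 80]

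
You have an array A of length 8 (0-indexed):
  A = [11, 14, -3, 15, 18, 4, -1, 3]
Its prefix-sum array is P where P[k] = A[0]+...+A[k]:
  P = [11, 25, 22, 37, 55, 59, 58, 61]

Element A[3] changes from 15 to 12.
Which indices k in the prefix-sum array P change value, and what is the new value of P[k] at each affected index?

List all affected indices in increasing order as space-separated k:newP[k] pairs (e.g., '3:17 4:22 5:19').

Answer: 3:34 4:52 5:56 6:55 7:58

Derivation:
P[k] = A[0] + ... + A[k]
P[k] includes A[3] iff k >= 3
Affected indices: 3, 4, ..., 7; delta = -3
  P[3]: 37 + -3 = 34
  P[4]: 55 + -3 = 52
  P[5]: 59 + -3 = 56
  P[6]: 58 + -3 = 55
  P[7]: 61 + -3 = 58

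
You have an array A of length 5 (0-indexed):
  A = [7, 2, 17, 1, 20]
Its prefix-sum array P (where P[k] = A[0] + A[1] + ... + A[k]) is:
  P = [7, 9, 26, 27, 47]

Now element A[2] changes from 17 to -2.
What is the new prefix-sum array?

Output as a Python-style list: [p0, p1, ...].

Answer: [7, 9, 7, 8, 28]

Derivation:
Change: A[2] 17 -> -2, delta = -19
P[k] for k < 2: unchanged (A[2] not included)
P[k] for k >= 2: shift by delta = -19
  P[0] = 7 + 0 = 7
  P[1] = 9 + 0 = 9
  P[2] = 26 + -19 = 7
  P[3] = 27 + -19 = 8
  P[4] = 47 + -19 = 28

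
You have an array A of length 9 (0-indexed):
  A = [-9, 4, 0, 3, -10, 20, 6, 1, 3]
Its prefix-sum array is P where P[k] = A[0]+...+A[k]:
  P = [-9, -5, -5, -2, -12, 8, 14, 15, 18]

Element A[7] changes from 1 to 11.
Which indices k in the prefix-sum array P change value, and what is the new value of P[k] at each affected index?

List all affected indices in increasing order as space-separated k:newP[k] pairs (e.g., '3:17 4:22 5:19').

P[k] = A[0] + ... + A[k]
P[k] includes A[7] iff k >= 7
Affected indices: 7, 8, ..., 8; delta = 10
  P[7]: 15 + 10 = 25
  P[8]: 18 + 10 = 28

Answer: 7:25 8:28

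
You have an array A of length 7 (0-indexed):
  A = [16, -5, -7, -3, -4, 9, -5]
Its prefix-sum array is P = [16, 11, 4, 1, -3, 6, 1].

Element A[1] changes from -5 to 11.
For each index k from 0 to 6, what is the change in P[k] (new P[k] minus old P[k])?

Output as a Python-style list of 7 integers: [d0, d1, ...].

Element change: A[1] -5 -> 11, delta = 16
For k < 1: P[k] unchanged, delta_P[k] = 0
For k >= 1: P[k] shifts by exactly 16
Delta array: [0, 16, 16, 16, 16, 16, 16]

Answer: [0, 16, 16, 16, 16, 16, 16]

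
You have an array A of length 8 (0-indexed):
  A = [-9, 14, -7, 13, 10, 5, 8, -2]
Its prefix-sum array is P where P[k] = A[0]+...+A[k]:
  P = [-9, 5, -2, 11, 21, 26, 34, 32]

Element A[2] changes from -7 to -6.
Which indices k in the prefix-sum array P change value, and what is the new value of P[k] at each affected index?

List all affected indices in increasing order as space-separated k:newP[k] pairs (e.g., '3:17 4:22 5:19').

Answer: 2:-1 3:12 4:22 5:27 6:35 7:33

Derivation:
P[k] = A[0] + ... + A[k]
P[k] includes A[2] iff k >= 2
Affected indices: 2, 3, ..., 7; delta = 1
  P[2]: -2 + 1 = -1
  P[3]: 11 + 1 = 12
  P[4]: 21 + 1 = 22
  P[5]: 26 + 1 = 27
  P[6]: 34 + 1 = 35
  P[7]: 32 + 1 = 33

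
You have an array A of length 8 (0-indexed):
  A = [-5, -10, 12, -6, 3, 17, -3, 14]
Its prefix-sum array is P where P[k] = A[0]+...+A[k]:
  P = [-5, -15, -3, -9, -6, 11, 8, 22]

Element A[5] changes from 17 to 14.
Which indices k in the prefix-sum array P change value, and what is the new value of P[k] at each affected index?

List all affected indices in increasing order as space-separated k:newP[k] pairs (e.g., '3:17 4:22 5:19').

P[k] = A[0] + ... + A[k]
P[k] includes A[5] iff k >= 5
Affected indices: 5, 6, ..., 7; delta = -3
  P[5]: 11 + -3 = 8
  P[6]: 8 + -3 = 5
  P[7]: 22 + -3 = 19

Answer: 5:8 6:5 7:19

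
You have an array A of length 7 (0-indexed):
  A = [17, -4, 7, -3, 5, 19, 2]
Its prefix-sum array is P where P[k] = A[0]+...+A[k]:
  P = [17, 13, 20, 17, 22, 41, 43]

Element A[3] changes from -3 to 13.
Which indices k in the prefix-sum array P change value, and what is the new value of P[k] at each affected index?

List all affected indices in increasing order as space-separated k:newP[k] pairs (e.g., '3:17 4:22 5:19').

P[k] = A[0] + ... + A[k]
P[k] includes A[3] iff k >= 3
Affected indices: 3, 4, ..., 6; delta = 16
  P[3]: 17 + 16 = 33
  P[4]: 22 + 16 = 38
  P[5]: 41 + 16 = 57
  P[6]: 43 + 16 = 59

Answer: 3:33 4:38 5:57 6:59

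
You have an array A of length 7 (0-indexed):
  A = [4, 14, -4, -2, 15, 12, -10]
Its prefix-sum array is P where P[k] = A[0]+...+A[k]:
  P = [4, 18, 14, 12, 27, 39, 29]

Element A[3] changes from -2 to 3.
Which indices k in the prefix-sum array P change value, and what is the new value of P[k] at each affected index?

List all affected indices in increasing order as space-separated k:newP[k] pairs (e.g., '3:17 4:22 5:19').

Answer: 3:17 4:32 5:44 6:34

Derivation:
P[k] = A[0] + ... + A[k]
P[k] includes A[3] iff k >= 3
Affected indices: 3, 4, ..., 6; delta = 5
  P[3]: 12 + 5 = 17
  P[4]: 27 + 5 = 32
  P[5]: 39 + 5 = 44
  P[6]: 29 + 5 = 34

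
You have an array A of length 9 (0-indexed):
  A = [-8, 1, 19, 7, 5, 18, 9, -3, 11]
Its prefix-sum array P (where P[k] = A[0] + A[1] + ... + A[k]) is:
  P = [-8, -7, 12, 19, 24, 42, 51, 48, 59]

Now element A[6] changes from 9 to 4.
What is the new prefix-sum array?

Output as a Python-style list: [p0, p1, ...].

Change: A[6] 9 -> 4, delta = -5
P[k] for k < 6: unchanged (A[6] not included)
P[k] for k >= 6: shift by delta = -5
  P[0] = -8 + 0 = -8
  P[1] = -7 + 0 = -7
  P[2] = 12 + 0 = 12
  P[3] = 19 + 0 = 19
  P[4] = 24 + 0 = 24
  P[5] = 42 + 0 = 42
  P[6] = 51 + -5 = 46
  P[7] = 48 + -5 = 43
  P[8] = 59 + -5 = 54

Answer: [-8, -7, 12, 19, 24, 42, 46, 43, 54]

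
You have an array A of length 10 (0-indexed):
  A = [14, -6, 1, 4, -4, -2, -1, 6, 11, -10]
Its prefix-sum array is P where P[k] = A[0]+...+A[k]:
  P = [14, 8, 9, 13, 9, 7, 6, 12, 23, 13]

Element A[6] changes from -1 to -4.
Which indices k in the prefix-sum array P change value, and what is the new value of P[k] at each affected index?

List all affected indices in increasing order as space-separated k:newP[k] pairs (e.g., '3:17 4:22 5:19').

Answer: 6:3 7:9 8:20 9:10

Derivation:
P[k] = A[0] + ... + A[k]
P[k] includes A[6] iff k >= 6
Affected indices: 6, 7, ..., 9; delta = -3
  P[6]: 6 + -3 = 3
  P[7]: 12 + -3 = 9
  P[8]: 23 + -3 = 20
  P[9]: 13 + -3 = 10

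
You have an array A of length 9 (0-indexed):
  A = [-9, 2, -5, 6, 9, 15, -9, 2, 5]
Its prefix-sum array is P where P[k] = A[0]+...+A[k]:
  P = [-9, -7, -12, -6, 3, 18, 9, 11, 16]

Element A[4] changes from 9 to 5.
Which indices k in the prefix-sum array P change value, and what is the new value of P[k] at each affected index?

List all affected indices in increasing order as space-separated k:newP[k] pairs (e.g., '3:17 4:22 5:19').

P[k] = A[0] + ... + A[k]
P[k] includes A[4] iff k >= 4
Affected indices: 4, 5, ..., 8; delta = -4
  P[4]: 3 + -4 = -1
  P[5]: 18 + -4 = 14
  P[6]: 9 + -4 = 5
  P[7]: 11 + -4 = 7
  P[8]: 16 + -4 = 12

Answer: 4:-1 5:14 6:5 7:7 8:12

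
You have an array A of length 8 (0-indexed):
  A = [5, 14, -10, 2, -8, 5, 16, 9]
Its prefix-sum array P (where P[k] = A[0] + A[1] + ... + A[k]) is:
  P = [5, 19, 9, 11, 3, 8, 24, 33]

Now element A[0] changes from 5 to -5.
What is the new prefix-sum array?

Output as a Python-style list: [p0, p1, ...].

Answer: [-5, 9, -1, 1, -7, -2, 14, 23]

Derivation:
Change: A[0] 5 -> -5, delta = -10
P[k] for k < 0: unchanged (A[0] not included)
P[k] for k >= 0: shift by delta = -10
  P[0] = 5 + -10 = -5
  P[1] = 19 + -10 = 9
  P[2] = 9 + -10 = -1
  P[3] = 11 + -10 = 1
  P[4] = 3 + -10 = -7
  P[5] = 8 + -10 = -2
  P[6] = 24 + -10 = 14
  P[7] = 33 + -10 = 23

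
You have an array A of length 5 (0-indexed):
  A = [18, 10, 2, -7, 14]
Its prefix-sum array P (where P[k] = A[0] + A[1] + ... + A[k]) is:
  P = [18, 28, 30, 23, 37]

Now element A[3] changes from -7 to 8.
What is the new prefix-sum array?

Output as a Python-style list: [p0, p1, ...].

Answer: [18, 28, 30, 38, 52]

Derivation:
Change: A[3] -7 -> 8, delta = 15
P[k] for k < 3: unchanged (A[3] not included)
P[k] for k >= 3: shift by delta = 15
  P[0] = 18 + 0 = 18
  P[1] = 28 + 0 = 28
  P[2] = 30 + 0 = 30
  P[3] = 23 + 15 = 38
  P[4] = 37 + 15 = 52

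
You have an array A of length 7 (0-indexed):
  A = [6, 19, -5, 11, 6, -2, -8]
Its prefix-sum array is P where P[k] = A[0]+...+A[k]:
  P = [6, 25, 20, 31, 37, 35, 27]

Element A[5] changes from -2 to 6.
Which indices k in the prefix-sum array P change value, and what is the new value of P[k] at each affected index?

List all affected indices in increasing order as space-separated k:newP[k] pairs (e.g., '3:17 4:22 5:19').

P[k] = A[0] + ... + A[k]
P[k] includes A[5] iff k >= 5
Affected indices: 5, 6, ..., 6; delta = 8
  P[5]: 35 + 8 = 43
  P[6]: 27 + 8 = 35

Answer: 5:43 6:35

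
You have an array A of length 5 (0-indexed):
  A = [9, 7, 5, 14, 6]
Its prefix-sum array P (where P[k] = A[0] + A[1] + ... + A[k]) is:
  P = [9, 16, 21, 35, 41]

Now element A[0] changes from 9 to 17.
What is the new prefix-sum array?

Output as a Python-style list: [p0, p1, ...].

Answer: [17, 24, 29, 43, 49]

Derivation:
Change: A[0] 9 -> 17, delta = 8
P[k] for k < 0: unchanged (A[0] not included)
P[k] for k >= 0: shift by delta = 8
  P[0] = 9 + 8 = 17
  P[1] = 16 + 8 = 24
  P[2] = 21 + 8 = 29
  P[3] = 35 + 8 = 43
  P[4] = 41 + 8 = 49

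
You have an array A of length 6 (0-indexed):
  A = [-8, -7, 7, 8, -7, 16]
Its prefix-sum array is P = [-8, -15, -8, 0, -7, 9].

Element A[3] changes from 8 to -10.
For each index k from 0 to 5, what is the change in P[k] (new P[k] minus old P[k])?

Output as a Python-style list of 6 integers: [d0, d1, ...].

Answer: [0, 0, 0, -18, -18, -18]

Derivation:
Element change: A[3] 8 -> -10, delta = -18
For k < 3: P[k] unchanged, delta_P[k] = 0
For k >= 3: P[k] shifts by exactly -18
Delta array: [0, 0, 0, -18, -18, -18]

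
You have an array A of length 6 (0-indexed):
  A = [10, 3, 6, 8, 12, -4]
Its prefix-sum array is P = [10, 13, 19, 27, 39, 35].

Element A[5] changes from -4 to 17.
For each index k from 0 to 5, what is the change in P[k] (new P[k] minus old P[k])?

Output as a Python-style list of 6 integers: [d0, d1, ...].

Element change: A[5] -4 -> 17, delta = 21
For k < 5: P[k] unchanged, delta_P[k] = 0
For k >= 5: P[k] shifts by exactly 21
Delta array: [0, 0, 0, 0, 0, 21]

Answer: [0, 0, 0, 0, 0, 21]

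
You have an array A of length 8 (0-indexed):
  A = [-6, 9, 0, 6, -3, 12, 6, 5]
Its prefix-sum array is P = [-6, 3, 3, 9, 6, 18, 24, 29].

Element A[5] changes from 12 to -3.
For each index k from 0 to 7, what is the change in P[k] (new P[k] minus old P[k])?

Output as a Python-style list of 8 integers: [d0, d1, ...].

Element change: A[5] 12 -> -3, delta = -15
For k < 5: P[k] unchanged, delta_P[k] = 0
For k >= 5: P[k] shifts by exactly -15
Delta array: [0, 0, 0, 0, 0, -15, -15, -15]

Answer: [0, 0, 0, 0, 0, -15, -15, -15]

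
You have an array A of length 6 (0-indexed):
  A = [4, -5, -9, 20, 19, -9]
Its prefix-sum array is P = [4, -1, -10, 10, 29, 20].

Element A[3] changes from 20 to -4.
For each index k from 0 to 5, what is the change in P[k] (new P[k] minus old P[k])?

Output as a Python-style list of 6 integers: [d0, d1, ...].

Element change: A[3] 20 -> -4, delta = -24
For k < 3: P[k] unchanged, delta_P[k] = 0
For k >= 3: P[k] shifts by exactly -24
Delta array: [0, 0, 0, -24, -24, -24]

Answer: [0, 0, 0, -24, -24, -24]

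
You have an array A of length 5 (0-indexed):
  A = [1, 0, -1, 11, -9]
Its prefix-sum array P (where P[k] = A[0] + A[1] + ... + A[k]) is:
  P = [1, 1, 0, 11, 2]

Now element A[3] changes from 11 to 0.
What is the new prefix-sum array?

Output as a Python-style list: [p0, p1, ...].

Answer: [1, 1, 0, 0, -9]

Derivation:
Change: A[3] 11 -> 0, delta = -11
P[k] for k < 3: unchanged (A[3] not included)
P[k] for k >= 3: shift by delta = -11
  P[0] = 1 + 0 = 1
  P[1] = 1 + 0 = 1
  P[2] = 0 + 0 = 0
  P[3] = 11 + -11 = 0
  P[4] = 2 + -11 = -9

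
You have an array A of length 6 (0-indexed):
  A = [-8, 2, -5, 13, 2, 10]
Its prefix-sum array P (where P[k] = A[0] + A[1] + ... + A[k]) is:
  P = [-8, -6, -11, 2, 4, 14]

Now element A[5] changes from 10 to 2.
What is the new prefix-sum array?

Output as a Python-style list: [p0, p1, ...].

Change: A[5] 10 -> 2, delta = -8
P[k] for k < 5: unchanged (A[5] not included)
P[k] for k >= 5: shift by delta = -8
  P[0] = -8 + 0 = -8
  P[1] = -6 + 0 = -6
  P[2] = -11 + 0 = -11
  P[3] = 2 + 0 = 2
  P[4] = 4 + 0 = 4
  P[5] = 14 + -8 = 6

Answer: [-8, -6, -11, 2, 4, 6]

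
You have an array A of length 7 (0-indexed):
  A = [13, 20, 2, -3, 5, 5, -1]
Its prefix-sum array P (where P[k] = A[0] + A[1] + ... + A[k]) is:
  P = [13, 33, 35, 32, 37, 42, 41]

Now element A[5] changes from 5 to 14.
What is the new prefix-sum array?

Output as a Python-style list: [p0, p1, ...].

Answer: [13, 33, 35, 32, 37, 51, 50]

Derivation:
Change: A[5] 5 -> 14, delta = 9
P[k] for k < 5: unchanged (A[5] not included)
P[k] for k >= 5: shift by delta = 9
  P[0] = 13 + 0 = 13
  P[1] = 33 + 0 = 33
  P[2] = 35 + 0 = 35
  P[3] = 32 + 0 = 32
  P[4] = 37 + 0 = 37
  P[5] = 42 + 9 = 51
  P[6] = 41 + 9 = 50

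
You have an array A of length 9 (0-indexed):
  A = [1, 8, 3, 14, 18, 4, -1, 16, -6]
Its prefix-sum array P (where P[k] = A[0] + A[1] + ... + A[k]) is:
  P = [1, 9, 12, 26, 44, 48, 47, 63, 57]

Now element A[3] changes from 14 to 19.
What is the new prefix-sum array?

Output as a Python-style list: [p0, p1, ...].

Change: A[3] 14 -> 19, delta = 5
P[k] for k < 3: unchanged (A[3] not included)
P[k] for k >= 3: shift by delta = 5
  P[0] = 1 + 0 = 1
  P[1] = 9 + 0 = 9
  P[2] = 12 + 0 = 12
  P[3] = 26 + 5 = 31
  P[4] = 44 + 5 = 49
  P[5] = 48 + 5 = 53
  P[6] = 47 + 5 = 52
  P[7] = 63 + 5 = 68
  P[8] = 57 + 5 = 62

Answer: [1, 9, 12, 31, 49, 53, 52, 68, 62]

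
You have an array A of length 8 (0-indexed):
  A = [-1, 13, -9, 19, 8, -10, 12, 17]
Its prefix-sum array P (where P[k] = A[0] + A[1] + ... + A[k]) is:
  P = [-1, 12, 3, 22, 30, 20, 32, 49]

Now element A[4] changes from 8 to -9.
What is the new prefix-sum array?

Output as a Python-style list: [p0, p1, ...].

Change: A[4] 8 -> -9, delta = -17
P[k] for k < 4: unchanged (A[4] not included)
P[k] for k >= 4: shift by delta = -17
  P[0] = -1 + 0 = -1
  P[1] = 12 + 0 = 12
  P[2] = 3 + 0 = 3
  P[3] = 22 + 0 = 22
  P[4] = 30 + -17 = 13
  P[5] = 20 + -17 = 3
  P[6] = 32 + -17 = 15
  P[7] = 49 + -17 = 32

Answer: [-1, 12, 3, 22, 13, 3, 15, 32]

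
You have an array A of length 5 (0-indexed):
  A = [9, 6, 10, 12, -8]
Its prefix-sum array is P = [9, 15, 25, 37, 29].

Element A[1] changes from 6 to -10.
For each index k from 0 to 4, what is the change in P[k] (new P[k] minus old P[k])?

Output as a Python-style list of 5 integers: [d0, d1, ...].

Element change: A[1] 6 -> -10, delta = -16
For k < 1: P[k] unchanged, delta_P[k] = 0
For k >= 1: P[k] shifts by exactly -16
Delta array: [0, -16, -16, -16, -16]

Answer: [0, -16, -16, -16, -16]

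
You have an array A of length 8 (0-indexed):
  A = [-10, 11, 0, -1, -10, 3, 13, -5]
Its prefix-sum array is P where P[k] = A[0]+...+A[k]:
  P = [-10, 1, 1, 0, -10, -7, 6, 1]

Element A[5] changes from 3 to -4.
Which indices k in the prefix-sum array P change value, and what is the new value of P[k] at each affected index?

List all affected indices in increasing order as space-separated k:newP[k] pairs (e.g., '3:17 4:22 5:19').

P[k] = A[0] + ... + A[k]
P[k] includes A[5] iff k >= 5
Affected indices: 5, 6, ..., 7; delta = -7
  P[5]: -7 + -7 = -14
  P[6]: 6 + -7 = -1
  P[7]: 1 + -7 = -6

Answer: 5:-14 6:-1 7:-6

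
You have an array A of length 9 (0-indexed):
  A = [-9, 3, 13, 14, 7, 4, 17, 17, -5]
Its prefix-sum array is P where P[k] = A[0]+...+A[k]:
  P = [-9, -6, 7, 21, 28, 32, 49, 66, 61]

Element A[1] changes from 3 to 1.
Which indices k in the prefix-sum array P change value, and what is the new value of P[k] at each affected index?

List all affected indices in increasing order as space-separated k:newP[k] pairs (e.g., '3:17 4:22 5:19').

P[k] = A[0] + ... + A[k]
P[k] includes A[1] iff k >= 1
Affected indices: 1, 2, ..., 8; delta = -2
  P[1]: -6 + -2 = -8
  P[2]: 7 + -2 = 5
  P[3]: 21 + -2 = 19
  P[4]: 28 + -2 = 26
  P[5]: 32 + -2 = 30
  P[6]: 49 + -2 = 47
  P[7]: 66 + -2 = 64
  P[8]: 61 + -2 = 59

Answer: 1:-8 2:5 3:19 4:26 5:30 6:47 7:64 8:59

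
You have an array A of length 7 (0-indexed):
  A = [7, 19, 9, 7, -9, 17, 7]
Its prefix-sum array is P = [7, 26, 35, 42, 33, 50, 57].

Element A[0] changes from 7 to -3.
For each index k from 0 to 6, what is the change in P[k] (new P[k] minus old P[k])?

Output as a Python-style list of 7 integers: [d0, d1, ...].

Element change: A[0] 7 -> -3, delta = -10
For k < 0: P[k] unchanged, delta_P[k] = 0
For k >= 0: P[k] shifts by exactly -10
Delta array: [-10, -10, -10, -10, -10, -10, -10]

Answer: [-10, -10, -10, -10, -10, -10, -10]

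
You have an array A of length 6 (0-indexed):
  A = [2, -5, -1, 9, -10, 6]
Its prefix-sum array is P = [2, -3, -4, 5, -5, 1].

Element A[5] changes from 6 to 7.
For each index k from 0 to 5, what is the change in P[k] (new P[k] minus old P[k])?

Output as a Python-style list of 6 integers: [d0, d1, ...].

Answer: [0, 0, 0, 0, 0, 1]

Derivation:
Element change: A[5] 6 -> 7, delta = 1
For k < 5: P[k] unchanged, delta_P[k] = 0
For k >= 5: P[k] shifts by exactly 1
Delta array: [0, 0, 0, 0, 0, 1]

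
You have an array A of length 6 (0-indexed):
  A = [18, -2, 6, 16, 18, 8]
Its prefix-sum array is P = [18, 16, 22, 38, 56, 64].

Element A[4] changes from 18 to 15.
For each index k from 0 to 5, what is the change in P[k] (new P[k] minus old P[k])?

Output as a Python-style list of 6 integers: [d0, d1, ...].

Element change: A[4] 18 -> 15, delta = -3
For k < 4: P[k] unchanged, delta_P[k] = 0
For k >= 4: P[k] shifts by exactly -3
Delta array: [0, 0, 0, 0, -3, -3]

Answer: [0, 0, 0, 0, -3, -3]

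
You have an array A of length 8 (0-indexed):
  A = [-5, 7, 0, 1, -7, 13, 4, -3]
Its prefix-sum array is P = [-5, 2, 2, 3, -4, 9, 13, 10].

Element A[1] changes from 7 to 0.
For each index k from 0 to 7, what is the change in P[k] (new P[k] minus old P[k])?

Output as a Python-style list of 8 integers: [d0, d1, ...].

Answer: [0, -7, -7, -7, -7, -7, -7, -7]

Derivation:
Element change: A[1] 7 -> 0, delta = -7
For k < 1: P[k] unchanged, delta_P[k] = 0
For k >= 1: P[k] shifts by exactly -7
Delta array: [0, -7, -7, -7, -7, -7, -7, -7]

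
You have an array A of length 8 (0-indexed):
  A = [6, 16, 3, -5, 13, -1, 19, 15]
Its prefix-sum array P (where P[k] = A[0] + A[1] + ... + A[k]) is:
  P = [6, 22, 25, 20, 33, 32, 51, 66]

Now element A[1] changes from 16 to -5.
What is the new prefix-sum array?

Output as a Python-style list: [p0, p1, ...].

Answer: [6, 1, 4, -1, 12, 11, 30, 45]

Derivation:
Change: A[1] 16 -> -5, delta = -21
P[k] for k < 1: unchanged (A[1] not included)
P[k] for k >= 1: shift by delta = -21
  P[0] = 6 + 0 = 6
  P[1] = 22 + -21 = 1
  P[2] = 25 + -21 = 4
  P[3] = 20 + -21 = -1
  P[4] = 33 + -21 = 12
  P[5] = 32 + -21 = 11
  P[6] = 51 + -21 = 30
  P[7] = 66 + -21 = 45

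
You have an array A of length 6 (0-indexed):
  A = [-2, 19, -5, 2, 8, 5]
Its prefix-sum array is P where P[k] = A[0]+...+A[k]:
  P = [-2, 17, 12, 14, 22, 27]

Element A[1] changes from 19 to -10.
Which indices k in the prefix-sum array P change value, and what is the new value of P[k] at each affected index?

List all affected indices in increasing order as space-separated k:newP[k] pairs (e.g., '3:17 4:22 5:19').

Answer: 1:-12 2:-17 3:-15 4:-7 5:-2

Derivation:
P[k] = A[0] + ... + A[k]
P[k] includes A[1] iff k >= 1
Affected indices: 1, 2, ..., 5; delta = -29
  P[1]: 17 + -29 = -12
  P[2]: 12 + -29 = -17
  P[3]: 14 + -29 = -15
  P[4]: 22 + -29 = -7
  P[5]: 27 + -29 = -2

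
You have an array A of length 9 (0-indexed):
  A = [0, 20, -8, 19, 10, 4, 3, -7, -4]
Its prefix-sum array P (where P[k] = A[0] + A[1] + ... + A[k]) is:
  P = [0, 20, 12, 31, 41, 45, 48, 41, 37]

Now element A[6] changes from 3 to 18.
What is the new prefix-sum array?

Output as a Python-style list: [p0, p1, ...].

Answer: [0, 20, 12, 31, 41, 45, 63, 56, 52]

Derivation:
Change: A[6] 3 -> 18, delta = 15
P[k] for k < 6: unchanged (A[6] not included)
P[k] for k >= 6: shift by delta = 15
  P[0] = 0 + 0 = 0
  P[1] = 20 + 0 = 20
  P[2] = 12 + 0 = 12
  P[3] = 31 + 0 = 31
  P[4] = 41 + 0 = 41
  P[5] = 45 + 0 = 45
  P[6] = 48 + 15 = 63
  P[7] = 41 + 15 = 56
  P[8] = 37 + 15 = 52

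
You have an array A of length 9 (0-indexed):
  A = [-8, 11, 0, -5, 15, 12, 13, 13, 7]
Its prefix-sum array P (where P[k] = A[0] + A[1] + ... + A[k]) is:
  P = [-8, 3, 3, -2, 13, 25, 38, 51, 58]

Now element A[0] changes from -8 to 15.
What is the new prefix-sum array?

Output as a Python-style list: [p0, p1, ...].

Change: A[0] -8 -> 15, delta = 23
P[k] for k < 0: unchanged (A[0] not included)
P[k] for k >= 0: shift by delta = 23
  P[0] = -8 + 23 = 15
  P[1] = 3 + 23 = 26
  P[2] = 3 + 23 = 26
  P[3] = -2 + 23 = 21
  P[4] = 13 + 23 = 36
  P[5] = 25 + 23 = 48
  P[6] = 38 + 23 = 61
  P[7] = 51 + 23 = 74
  P[8] = 58 + 23 = 81

Answer: [15, 26, 26, 21, 36, 48, 61, 74, 81]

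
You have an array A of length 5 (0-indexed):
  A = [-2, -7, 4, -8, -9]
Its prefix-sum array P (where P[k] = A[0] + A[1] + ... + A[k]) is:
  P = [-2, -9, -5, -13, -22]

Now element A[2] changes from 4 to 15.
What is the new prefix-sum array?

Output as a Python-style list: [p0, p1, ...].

Change: A[2] 4 -> 15, delta = 11
P[k] for k < 2: unchanged (A[2] not included)
P[k] for k >= 2: shift by delta = 11
  P[0] = -2 + 0 = -2
  P[1] = -9 + 0 = -9
  P[2] = -5 + 11 = 6
  P[3] = -13 + 11 = -2
  P[4] = -22 + 11 = -11

Answer: [-2, -9, 6, -2, -11]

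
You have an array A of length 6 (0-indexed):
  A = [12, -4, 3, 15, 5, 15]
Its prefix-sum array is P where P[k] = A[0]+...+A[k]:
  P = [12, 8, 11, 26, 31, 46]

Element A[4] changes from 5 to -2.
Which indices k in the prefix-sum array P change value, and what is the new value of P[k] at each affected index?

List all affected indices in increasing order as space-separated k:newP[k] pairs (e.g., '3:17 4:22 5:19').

P[k] = A[0] + ... + A[k]
P[k] includes A[4] iff k >= 4
Affected indices: 4, 5, ..., 5; delta = -7
  P[4]: 31 + -7 = 24
  P[5]: 46 + -7 = 39

Answer: 4:24 5:39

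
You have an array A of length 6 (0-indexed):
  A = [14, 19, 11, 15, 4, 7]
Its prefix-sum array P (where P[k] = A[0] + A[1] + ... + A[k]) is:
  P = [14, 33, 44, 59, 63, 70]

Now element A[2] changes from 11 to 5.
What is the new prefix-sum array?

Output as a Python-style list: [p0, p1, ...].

Answer: [14, 33, 38, 53, 57, 64]

Derivation:
Change: A[2] 11 -> 5, delta = -6
P[k] for k < 2: unchanged (A[2] not included)
P[k] for k >= 2: shift by delta = -6
  P[0] = 14 + 0 = 14
  P[1] = 33 + 0 = 33
  P[2] = 44 + -6 = 38
  P[3] = 59 + -6 = 53
  P[4] = 63 + -6 = 57
  P[5] = 70 + -6 = 64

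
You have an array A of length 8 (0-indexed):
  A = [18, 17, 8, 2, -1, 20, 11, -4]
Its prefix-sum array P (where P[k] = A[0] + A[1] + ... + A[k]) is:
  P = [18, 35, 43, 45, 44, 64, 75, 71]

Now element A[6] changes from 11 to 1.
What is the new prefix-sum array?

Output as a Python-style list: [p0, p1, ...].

Change: A[6] 11 -> 1, delta = -10
P[k] for k < 6: unchanged (A[6] not included)
P[k] for k >= 6: shift by delta = -10
  P[0] = 18 + 0 = 18
  P[1] = 35 + 0 = 35
  P[2] = 43 + 0 = 43
  P[3] = 45 + 0 = 45
  P[4] = 44 + 0 = 44
  P[5] = 64 + 0 = 64
  P[6] = 75 + -10 = 65
  P[7] = 71 + -10 = 61

Answer: [18, 35, 43, 45, 44, 64, 65, 61]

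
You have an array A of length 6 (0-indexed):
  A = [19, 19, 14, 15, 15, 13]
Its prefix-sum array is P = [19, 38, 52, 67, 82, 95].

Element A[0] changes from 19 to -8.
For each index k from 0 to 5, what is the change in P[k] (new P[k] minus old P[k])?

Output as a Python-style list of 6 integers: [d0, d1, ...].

Answer: [-27, -27, -27, -27, -27, -27]

Derivation:
Element change: A[0] 19 -> -8, delta = -27
For k < 0: P[k] unchanged, delta_P[k] = 0
For k >= 0: P[k] shifts by exactly -27
Delta array: [-27, -27, -27, -27, -27, -27]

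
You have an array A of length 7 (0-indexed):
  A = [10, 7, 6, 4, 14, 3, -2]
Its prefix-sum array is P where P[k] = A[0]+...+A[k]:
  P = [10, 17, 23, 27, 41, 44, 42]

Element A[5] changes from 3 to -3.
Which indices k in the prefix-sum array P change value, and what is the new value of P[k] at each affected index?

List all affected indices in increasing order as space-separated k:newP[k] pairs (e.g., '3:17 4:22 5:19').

P[k] = A[0] + ... + A[k]
P[k] includes A[5] iff k >= 5
Affected indices: 5, 6, ..., 6; delta = -6
  P[5]: 44 + -6 = 38
  P[6]: 42 + -6 = 36

Answer: 5:38 6:36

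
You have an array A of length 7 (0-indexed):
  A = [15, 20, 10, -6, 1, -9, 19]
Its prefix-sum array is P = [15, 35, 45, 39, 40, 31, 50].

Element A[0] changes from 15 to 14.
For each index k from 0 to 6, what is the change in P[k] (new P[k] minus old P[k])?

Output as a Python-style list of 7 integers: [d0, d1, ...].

Answer: [-1, -1, -1, -1, -1, -1, -1]

Derivation:
Element change: A[0] 15 -> 14, delta = -1
For k < 0: P[k] unchanged, delta_P[k] = 0
For k >= 0: P[k] shifts by exactly -1
Delta array: [-1, -1, -1, -1, -1, -1, -1]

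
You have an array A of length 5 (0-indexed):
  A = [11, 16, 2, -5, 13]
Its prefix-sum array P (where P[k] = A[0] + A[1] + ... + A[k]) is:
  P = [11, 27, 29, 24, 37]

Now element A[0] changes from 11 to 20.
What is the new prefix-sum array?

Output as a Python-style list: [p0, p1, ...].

Change: A[0] 11 -> 20, delta = 9
P[k] for k < 0: unchanged (A[0] not included)
P[k] for k >= 0: shift by delta = 9
  P[0] = 11 + 9 = 20
  P[1] = 27 + 9 = 36
  P[2] = 29 + 9 = 38
  P[3] = 24 + 9 = 33
  P[4] = 37 + 9 = 46

Answer: [20, 36, 38, 33, 46]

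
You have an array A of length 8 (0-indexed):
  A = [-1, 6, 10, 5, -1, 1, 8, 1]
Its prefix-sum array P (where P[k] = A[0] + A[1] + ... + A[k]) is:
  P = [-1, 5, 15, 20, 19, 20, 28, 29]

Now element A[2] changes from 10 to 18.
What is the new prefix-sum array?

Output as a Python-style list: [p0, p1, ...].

Change: A[2] 10 -> 18, delta = 8
P[k] for k < 2: unchanged (A[2] not included)
P[k] for k >= 2: shift by delta = 8
  P[0] = -1 + 0 = -1
  P[1] = 5 + 0 = 5
  P[2] = 15 + 8 = 23
  P[3] = 20 + 8 = 28
  P[4] = 19 + 8 = 27
  P[5] = 20 + 8 = 28
  P[6] = 28 + 8 = 36
  P[7] = 29 + 8 = 37

Answer: [-1, 5, 23, 28, 27, 28, 36, 37]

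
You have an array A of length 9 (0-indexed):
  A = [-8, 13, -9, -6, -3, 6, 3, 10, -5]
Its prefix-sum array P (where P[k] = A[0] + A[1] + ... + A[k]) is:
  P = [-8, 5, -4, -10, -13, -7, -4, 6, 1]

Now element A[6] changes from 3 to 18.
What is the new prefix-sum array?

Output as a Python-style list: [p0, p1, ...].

Answer: [-8, 5, -4, -10, -13, -7, 11, 21, 16]

Derivation:
Change: A[6] 3 -> 18, delta = 15
P[k] for k < 6: unchanged (A[6] not included)
P[k] for k >= 6: shift by delta = 15
  P[0] = -8 + 0 = -8
  P[1] = 5 + 0 = 5
  P[2] = -4 + 0 = -4
  P[3] = -10 + 0 = -10
  P[4] = -13 + 0 = -13
  P[5] = -7 + 0 = -7
  P[6] = -4 + 15 = 11
  P[7] = 6 + 15 = 21
  P[8] = 1 + 15 = 16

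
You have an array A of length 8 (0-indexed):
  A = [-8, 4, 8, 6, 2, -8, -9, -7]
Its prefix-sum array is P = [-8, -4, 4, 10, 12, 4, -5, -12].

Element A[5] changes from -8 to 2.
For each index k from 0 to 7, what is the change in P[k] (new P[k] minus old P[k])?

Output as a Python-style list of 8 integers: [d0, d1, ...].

Element change: A[5] -8 -> 2, delta = 10
For k < 5: P[k] unchanged, delta_P[k] = 0
For k >= 5: P[k] shifts by exactly 10
Delta array: [0, 0, 0, 0, 0, 10, 10, 10]

Answer: [0, 0, 0, 0, 0, 10, 10, 10]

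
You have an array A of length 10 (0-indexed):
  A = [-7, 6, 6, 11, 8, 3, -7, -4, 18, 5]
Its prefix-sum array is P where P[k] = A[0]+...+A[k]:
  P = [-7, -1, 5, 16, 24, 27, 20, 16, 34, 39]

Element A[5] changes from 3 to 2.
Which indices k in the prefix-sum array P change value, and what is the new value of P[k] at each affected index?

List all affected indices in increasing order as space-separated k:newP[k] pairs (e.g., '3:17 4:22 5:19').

P[k] = A[0] + ... + A[k]
P[k] includes A[5] iff k >= 5
Affected indices: 5, 6, ..., 9; delta = -1
  P[5]: 27 + -1 = 26
  P[6]: 20 + -1 = 19
  P[7]: 16 + -1 = 15
  P[8]: 34 + -1 = 33
  P[9]: 39 + -1 = 38

Answer: 5:26 6:19 7:15 8:33 9:38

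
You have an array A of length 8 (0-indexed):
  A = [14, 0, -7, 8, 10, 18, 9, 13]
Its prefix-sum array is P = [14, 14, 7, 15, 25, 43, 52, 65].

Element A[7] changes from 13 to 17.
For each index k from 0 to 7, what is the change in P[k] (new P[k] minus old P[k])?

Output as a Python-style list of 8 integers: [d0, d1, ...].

Element change: A[7] 13 -> 17, delta = 4
For k < 7: P[k] unchanged, delta_P[k] = 0
For k >= 7: P[k] shifts by exactly 4
Delta array: [0, 0, 0, 0, 0, 0, 0, 4]

Answer: [0, 0, 0, 0, 0, 0, 0, 4]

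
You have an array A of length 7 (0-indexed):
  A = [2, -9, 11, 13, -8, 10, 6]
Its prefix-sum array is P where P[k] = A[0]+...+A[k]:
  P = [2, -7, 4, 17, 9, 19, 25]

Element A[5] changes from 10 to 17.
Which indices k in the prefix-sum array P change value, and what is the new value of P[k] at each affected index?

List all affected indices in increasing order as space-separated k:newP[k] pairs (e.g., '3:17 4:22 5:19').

Answer: 5:26 6:32

Derivation:
P[k] = A[0] + ... + A[k]
P[k] includes A[5] iff k >= 5
Affected indices: 5, 6, ..., 6; delta = 7
  P[5]: 19 + 7 = 26
  P[6]: 25 + 7 = 32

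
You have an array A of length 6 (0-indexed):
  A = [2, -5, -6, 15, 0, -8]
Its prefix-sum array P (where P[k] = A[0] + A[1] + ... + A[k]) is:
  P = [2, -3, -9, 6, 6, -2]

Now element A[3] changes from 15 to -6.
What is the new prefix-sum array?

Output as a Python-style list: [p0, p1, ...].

Answer: [2, -3, -9, -15, -15, -23]

Derivation:
Change: A[3] 15 -> -6, delta = -21
P[k] for k < 3: unchanged (A[3] not included)
P[k] for k >= 3: shift by delta = -21
  P[0] = 2 + 0 = 2
  P[1] = -3 + 0 = -3
  P[2] = -9 + 0 = -9
  P[3] = 6 + -21 = -15
  P[4] = 6 + -21 = -15
  P[5] = -2 + -21 = -23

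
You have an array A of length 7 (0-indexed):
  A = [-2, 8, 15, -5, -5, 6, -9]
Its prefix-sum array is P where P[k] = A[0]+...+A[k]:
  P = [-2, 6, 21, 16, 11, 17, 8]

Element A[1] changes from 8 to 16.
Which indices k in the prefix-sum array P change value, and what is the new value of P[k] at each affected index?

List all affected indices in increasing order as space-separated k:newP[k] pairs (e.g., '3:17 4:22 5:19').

P[k] = A[0] + ... + A[k]
P[k] includes A[1] iff k >= 1
Affected indices: 1, 2, ..., 6; delta = 8
  P[1]: 6 + 8 = 14
  P[2]: 21 + 8 = 29
  P[3]: 16 + 8 = 24
  P[4]: 11 + 8 = 19
  P[5]: 17 + 8 = 25
  P[6]: 8 + 8 = 16

Answer: 1:14 2:29 3:24 4:19 5:25 6:16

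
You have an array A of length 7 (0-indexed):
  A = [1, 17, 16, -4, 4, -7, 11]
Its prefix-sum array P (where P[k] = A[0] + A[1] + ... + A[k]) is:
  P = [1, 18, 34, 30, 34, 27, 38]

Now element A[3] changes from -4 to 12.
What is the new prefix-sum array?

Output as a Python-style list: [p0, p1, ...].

Answer: [1, 18, 34, 46, 50, 43, 54]

Derivation:
Change: A[3] -4 -> 12, delta = 16
P[k] for k < 3: unchanged (A[3] not included)
P[k] for k >= 3: shift by delta = 16
  P[0] = 1 + 0 = 1
  P[1] = 18 + 0 = 18
  P[2] = 34 + 0 = 34
  P[3] = 30 + 16 = 46
  P[4] = 34 + 16 = 50
  P[5] = 27 + 16 = 43
  P[6] = 38 + 16 = 54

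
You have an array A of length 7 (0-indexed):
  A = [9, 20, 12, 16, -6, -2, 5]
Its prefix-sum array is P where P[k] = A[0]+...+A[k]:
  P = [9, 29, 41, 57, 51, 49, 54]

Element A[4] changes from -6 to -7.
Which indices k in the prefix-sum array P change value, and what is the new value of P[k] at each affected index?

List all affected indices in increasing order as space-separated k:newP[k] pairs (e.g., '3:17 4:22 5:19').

Answer: 4:50 5:48 6:53

Derivation:
P[k] = A[0] + ... + A[k]
P[k] includes A[4] iff k >= 4
Affected indices: 4, 5, ..., 6; delta = -1
  P[4]: 51 + -1 = 50
  P[5]: 49 + -1 = 48
  P[6]: 54 + -1 = 53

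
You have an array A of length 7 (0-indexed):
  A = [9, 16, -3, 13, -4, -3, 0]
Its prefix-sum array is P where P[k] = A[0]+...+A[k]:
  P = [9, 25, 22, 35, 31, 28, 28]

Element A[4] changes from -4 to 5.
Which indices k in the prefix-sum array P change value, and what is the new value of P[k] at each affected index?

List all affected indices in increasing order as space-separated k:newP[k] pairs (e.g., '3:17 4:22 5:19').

P[k] = A[0] + ... + A[k]
P[k] includes A[4] iff k >= 4
Affected indices: 4, 5, ..., 6; delta = 9
  P[4]: 31 + 9 = 40
  P[5]: 28 + 9 = 37
  P[6]: 28 + 9 = 37

Answer: 4:40 5:37 6:37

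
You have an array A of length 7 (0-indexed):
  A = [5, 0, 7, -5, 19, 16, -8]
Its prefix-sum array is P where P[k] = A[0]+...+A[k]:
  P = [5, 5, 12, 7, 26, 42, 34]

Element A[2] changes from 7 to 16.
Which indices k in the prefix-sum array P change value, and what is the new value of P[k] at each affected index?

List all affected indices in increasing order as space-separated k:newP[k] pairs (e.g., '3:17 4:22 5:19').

Answer: 2:21 3:16 4:35 5:51 6:43

Derivation:
P[k] = A[0] + ... + A[k]
P[k] includes A[2] iff k >= 2
Affected indices: 2, 3, ..., 6; delta = 9
  P[2]: 12 + 9 = 21
  P[3]: 7 + 9 = 16
  P[4]: 26 + 9 = 35
  P[5]: 42 + 9 = 51
  P[6]: 34 + 9 = 43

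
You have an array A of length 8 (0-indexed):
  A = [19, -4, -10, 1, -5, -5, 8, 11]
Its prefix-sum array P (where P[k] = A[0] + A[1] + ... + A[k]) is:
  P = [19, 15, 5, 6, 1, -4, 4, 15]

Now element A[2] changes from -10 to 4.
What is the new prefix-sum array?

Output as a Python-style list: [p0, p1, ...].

Change: A[2] -10 -> 4, delta = 14
P[k] for k < 2: unchanged (A[2] not included)
P[k] for k >= 2: shift by delta = 14
  P[0] = 19 + 0 = 19
  P[1] = 15 + 0 = 15
  P[2] = 5 + 14 = 19
  P[3] = 6 + 14 = 20
  P[4] = 1 + 14 = 15
  P[5] = -4 + 14 = 10
  P[6] = 4 + 14 = 18
  P[7] = 15 + 14 = 29

Answer: [19, 15, 19, 20, 15, 10, 18, 29]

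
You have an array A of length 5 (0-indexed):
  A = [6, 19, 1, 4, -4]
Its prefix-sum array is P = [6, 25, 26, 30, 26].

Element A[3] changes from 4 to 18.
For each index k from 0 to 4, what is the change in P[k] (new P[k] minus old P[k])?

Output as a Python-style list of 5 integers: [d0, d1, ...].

Element change: A[3] 4 -> 18, delta = 14
For k < 3: P[k] unchanged, delta_P[k] = 0
For k >= 3: P[k] shifts by exactly 14
Delta array: [0, 0, 0, 14, 14]

Answer: [0, 0, 0, 14, 14]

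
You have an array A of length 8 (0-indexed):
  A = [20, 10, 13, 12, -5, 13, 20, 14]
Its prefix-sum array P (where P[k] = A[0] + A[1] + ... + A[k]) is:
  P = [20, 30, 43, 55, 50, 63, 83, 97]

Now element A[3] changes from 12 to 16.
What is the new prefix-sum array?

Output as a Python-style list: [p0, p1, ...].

Change: A[3] 12 -> 16, delta = 4
P[k] for k < 3: unchanged (A[3] not included)
P[k] for k >= 3: shift by delta = 4
  P[0] = 20 + 0 = 20
  P[1] = 30 + 0 = 30
  P[2] = 43 + 0 = 43
  P[3] = 55 + 4 = 59
  P[4] = 50 + 4 = 54
  P[5] = 63 + 4 = 67
  P[6] = 83 + 4 = 87
  P[7] = 97 + 4 = 101

Answer: [20, 30, 43, 59, 54, 67, 87, 101]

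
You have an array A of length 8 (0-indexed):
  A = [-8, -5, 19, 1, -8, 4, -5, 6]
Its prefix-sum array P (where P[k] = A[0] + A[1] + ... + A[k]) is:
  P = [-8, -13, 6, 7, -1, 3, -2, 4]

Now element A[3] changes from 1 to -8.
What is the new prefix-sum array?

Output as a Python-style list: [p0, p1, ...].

Change: A[3] 1 -> -8, delta = -9
P[k] for k < 3: unchanged (A[3] not included)
P[k] for k >= 3: shift by delta = -9
  P[0] = -8 + 0 = -8
  P[1] = -13 + 0 = -13
  P[2] = 6 + 0 = 6
  P[3] = 7 + -9 = -2
  P[4] = -1 + -9 = -10
  P[5] = 3 + -9 = -6
  P[6] = -2 + -9 = -11
  P[7] = 4 + -9 = -5

Answer: [-8, -13, 6, -2, -10, -6, -11, -5]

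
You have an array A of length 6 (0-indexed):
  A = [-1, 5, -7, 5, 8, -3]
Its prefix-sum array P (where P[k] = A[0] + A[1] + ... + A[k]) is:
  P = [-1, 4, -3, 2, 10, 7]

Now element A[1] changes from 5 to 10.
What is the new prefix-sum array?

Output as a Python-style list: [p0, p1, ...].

Change: A[1] 5 -> 10, delta = 5
P[k] for k < 1: unchanged (A[1] not included)
P[k] for k >= 1: shift by delta = 5
  P[0] = -1 + 0 = -1
  P[1] = 4 + 5 = 9
  P[2] = -3 + 5 = 2
  P[3] = 2 + 5 = 7
  P[4] = 10 + 5 = 15
  P[5] = 7 + 5 = 12

Answer: [-1, 9, 2, 7, 15, 12]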